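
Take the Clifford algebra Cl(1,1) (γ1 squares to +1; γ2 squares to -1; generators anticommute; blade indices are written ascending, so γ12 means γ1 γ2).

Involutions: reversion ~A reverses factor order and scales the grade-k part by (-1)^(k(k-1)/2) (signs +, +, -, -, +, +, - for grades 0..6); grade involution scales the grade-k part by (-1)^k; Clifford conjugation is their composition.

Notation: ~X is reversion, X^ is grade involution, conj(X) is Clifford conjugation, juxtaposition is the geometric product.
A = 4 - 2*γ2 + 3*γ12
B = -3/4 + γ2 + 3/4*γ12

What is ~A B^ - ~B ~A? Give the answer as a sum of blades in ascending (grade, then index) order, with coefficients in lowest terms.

first term: -29/4 - 9/2*γ1 - 5/2*γ2 + 21/4*γ12
second term: 5/4 - 9/2*γ1 + 11/2*γ2 - 3/4*γ12
Answer: -17/2 - 8*γ2 + 6*γ12


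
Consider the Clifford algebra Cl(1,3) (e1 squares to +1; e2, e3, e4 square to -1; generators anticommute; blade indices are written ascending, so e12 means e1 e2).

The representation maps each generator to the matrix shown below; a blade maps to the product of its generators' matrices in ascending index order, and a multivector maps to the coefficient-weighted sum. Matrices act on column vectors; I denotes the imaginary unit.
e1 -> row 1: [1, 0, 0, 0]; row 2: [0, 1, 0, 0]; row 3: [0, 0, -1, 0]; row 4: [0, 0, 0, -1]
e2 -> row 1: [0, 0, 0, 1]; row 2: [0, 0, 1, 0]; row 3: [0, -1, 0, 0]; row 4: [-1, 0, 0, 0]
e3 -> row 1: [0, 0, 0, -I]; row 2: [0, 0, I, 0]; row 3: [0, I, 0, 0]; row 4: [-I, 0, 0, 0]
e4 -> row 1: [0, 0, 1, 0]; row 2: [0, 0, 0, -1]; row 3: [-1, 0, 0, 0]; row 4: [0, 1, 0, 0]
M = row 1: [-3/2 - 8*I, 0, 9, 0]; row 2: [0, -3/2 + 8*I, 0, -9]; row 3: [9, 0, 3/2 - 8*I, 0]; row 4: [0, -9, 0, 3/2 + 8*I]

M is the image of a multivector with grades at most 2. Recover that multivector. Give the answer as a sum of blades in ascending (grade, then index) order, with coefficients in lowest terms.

Method: the blade images are trace-orthogonal — tr(rho(e_A) rho(e_B)^-1) = 4 if A = B and 0 otherwise — and rho(e_A)^-1 = (e_A)^2 * rho(e_A) with (e_A)^2 = +1 or -1, so the coefficient of e_A in the preimage is (e_A)^2 * tr(M rho(e_A))/4.
Nonzero projections over blades of grade <= 2: e1: (e1)^2 = +1, tr(M rho(e1)) = -6, coefficient -3/2; e14: (e14)^2 = +1, tr(M rho(e14)) = 36, coefficient 9; e23: (e23)^2 = -1, tr(M rho(e23)) = -32, coefficient 8. Every other blade of grade <= 2 projects to 0.
Answer: -3/2*e1 + 9*e14 + 8*e23


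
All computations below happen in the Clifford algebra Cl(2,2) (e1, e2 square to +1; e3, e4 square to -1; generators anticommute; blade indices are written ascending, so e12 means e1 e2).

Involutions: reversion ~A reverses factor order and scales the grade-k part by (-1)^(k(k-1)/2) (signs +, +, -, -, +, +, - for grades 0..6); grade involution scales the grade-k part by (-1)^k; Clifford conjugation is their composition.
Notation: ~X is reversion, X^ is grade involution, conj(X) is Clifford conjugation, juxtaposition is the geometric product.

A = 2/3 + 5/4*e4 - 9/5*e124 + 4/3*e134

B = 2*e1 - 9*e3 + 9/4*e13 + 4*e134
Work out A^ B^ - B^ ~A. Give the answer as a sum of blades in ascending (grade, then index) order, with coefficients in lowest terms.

first term: -16/3 - 4/3*e1 + 6*e3 - 3*e4 - 7/2*e13 - 29/2*e14 - 36/5*e23 - 18/5*e24 + 167/12*e34 - 263/48*e134 - 81/20*e234 - 81/5*e1234
second term: -16/3 - 4/3*e1 + 6*e3 - 3*e4 + 13/2*e13 - 29/2*e14 + 36/5*e23 - 18/5*e24 + 167/12*e34 + 7/48*e134 + 81/20*e234 + 81/5*e1234
Answer: -10*e13 - 72/5*e23 - 45/8*e134 - 81/10*e234 - 162/5*e1234


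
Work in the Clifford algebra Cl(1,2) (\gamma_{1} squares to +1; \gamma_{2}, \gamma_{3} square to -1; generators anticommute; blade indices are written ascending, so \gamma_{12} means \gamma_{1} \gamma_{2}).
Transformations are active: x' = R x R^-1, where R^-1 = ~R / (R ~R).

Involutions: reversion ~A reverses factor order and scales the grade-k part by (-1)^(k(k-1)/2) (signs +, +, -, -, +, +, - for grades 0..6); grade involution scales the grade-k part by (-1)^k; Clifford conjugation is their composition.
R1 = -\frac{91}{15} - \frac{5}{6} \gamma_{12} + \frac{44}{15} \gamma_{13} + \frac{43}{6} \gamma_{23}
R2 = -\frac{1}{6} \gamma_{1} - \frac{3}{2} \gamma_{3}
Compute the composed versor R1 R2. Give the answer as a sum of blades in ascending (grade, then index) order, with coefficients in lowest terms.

Distribute over the terms of R2 (each basis-blade product reordered to ascending indices, repeated generators contracted through their squares):
R1 (-\frac{1}{6} \gamma_{1}) = \frac{91}{90} \gamma_{1} - \frac{5}{36} \gamma_{2} + \frac{22}{45} \gamma_{3} - \frac{43}{36} \gamma_{123}
R1 (-\frac{3}{2} \gamma_{3}) = \frac{22}{5} \gamma_{1} + \frac{43}{4} \gamma_{2} + \frac{91}{10} \gamma_{3} + \frac{5}{4} \gamma_{123}
Summing the partial products and collecting blades:
Answer: \frac{487}{90} \gamma_{1} + \frac{191}{18} \gamma_{2} + \frac{863}{90} \gamma_{3} + \frac{1}{18} \gamma_{123}


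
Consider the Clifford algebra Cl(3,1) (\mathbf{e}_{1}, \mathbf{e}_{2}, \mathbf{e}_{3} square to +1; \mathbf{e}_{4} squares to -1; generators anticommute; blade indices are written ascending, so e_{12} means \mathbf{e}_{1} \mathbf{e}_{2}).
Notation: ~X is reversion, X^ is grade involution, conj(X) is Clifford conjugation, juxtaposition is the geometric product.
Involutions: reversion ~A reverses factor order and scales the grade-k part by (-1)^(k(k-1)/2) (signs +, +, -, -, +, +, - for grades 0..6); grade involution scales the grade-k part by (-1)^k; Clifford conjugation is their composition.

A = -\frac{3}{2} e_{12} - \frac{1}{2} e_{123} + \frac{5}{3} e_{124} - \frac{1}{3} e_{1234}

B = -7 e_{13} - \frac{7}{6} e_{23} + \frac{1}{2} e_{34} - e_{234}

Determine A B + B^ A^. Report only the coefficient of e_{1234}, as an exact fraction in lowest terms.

first term: -\frac{1}{4} e_{1} + \frac{7}{2} e_{2} - \frac{1}{6} e_{12} + \frac{41}{12} e_{13} - \frac{8}{9} e_{14} - \frac{21}{2} e_{23} + \frac{7}{3} e_{24} + \frac{5}{6} e_{123} - \frac{1}{4} e_{124} - \frac{4}{9} e_{134} + \frac{35}{3} e_{234} - \frac{3}{4} e_{1234}
second term: \frac{11}{12} e_{1} - \frac{7}{2} e_{2} - \frac{1}{6} e_{12} - \frac{41}{12} e_{13} + \frac{1}{9} e_{14} + \frac{21}{2} e_{23} + \frac{7}{3} e_{24} + \frac{5}{6} e_{123} - \frac{1}{4} e_{124} - \frac{4}{9} e_{134} + \frac{35}{3} e_{234} - \frac{3}{4} e_{1234}
Answer: -\frac{3}{2}


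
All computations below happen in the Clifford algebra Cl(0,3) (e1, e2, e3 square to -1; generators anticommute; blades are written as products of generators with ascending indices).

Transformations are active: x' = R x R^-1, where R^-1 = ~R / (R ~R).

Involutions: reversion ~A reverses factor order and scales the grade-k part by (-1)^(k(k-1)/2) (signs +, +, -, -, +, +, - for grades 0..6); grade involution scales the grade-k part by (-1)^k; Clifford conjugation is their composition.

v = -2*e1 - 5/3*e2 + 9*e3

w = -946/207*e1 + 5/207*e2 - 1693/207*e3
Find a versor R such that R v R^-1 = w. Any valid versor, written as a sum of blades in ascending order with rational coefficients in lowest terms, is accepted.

Take R = v + w = -1360/207*e1 - 340/207*e2 + 170/207*e3. Because q(v) = q(w) = -790/9, conjugation by R sends v exactly to w.
Answer: -1360/207*e1 - 340/207*e2 + 170/207*e3


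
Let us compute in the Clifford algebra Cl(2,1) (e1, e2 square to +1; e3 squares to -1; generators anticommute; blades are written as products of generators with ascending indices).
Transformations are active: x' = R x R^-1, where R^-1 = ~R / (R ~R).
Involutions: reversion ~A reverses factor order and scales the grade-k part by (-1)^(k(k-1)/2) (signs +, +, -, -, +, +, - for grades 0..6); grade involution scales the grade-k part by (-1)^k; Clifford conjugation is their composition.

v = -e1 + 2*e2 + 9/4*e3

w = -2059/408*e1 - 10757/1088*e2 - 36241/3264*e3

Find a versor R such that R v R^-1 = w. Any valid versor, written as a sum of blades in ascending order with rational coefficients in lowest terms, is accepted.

A norm check does it: q(v) = q(w) = -1/16, hence R = v + w = -2467/408*e1 - 8581/1088*e2 - 28897/3264*e3 realises the map — parallel part kept, (v - w)/2 negated, v carried to w.
Answer: -2467/408*e1 - 8581/1088*e2 - 28897/3264*e3


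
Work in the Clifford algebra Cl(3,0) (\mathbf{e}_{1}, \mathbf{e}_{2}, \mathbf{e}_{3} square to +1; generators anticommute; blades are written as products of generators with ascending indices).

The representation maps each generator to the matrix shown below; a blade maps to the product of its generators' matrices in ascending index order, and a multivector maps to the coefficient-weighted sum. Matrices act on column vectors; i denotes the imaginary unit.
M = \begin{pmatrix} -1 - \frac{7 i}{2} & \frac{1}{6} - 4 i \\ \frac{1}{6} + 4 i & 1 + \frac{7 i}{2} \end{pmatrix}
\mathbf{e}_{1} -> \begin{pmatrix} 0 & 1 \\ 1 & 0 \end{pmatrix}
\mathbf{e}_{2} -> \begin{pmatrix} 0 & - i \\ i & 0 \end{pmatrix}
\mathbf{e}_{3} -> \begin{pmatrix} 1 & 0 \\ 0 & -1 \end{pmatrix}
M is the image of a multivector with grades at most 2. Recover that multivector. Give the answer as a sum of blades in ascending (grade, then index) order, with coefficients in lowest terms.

Method: 1, rho(e_{1}), rho(e_{2}), rho(e_{3}) form a trace-orthogonal basis of the 2x2 complex matrices (tr(X Y) = 2 if X = Y, else 0), so M = m0*1 + m1*rho(e_{1}) + m2*rho(e_{2}) + m3*rho(e_{3}) with m0 = tr(M)/2 = 0, m1 = tr(M rho(e_{1}))/2 = \frac{1}{6}, m2 = tr(M rho(e_{2}))/2 = 4, m3 = tr(M rho(e_{3}))/2 = -1 - \frac{7 i}{2}.
Multiplying table entries, the bivector images are rho(e_{1} e_{2}) = i*rho(e_{3}), rho(e_{1} e_{3}) = -i*rho(e_{2}), rho(e_{2} e_{3}) = i*rho(e_{1}); with real blade coefficients the real parts of m0..m3 are the coefficients of 1, e_{1}, e_{2}, e_{3} and the imaginary parts give the bivectors (e_{2} e_{3}: Im m1, e_{1} e_{3}: -Im m2, e_{1} e_{2}: Im m3).
Answer: \frac{1}{6} e_{1} + 4 e_{2} - e_{3} - \frac{7}{2} e_{1} e_{2}


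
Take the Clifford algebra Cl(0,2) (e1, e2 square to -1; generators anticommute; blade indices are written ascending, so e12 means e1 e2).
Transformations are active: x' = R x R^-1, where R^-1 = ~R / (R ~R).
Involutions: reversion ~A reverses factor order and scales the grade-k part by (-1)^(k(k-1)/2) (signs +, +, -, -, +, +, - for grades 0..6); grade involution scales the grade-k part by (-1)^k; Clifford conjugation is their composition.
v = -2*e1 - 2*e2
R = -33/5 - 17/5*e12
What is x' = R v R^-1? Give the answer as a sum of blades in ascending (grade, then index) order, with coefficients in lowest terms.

~R = -33/5 + 17/5*e12, and R ~R = 1378/25, so R^-1 = ~R / (1378/25).
R v = 32/5*e1 + 20*e2
Answer: 322/689*e1 - 1922/689*e2


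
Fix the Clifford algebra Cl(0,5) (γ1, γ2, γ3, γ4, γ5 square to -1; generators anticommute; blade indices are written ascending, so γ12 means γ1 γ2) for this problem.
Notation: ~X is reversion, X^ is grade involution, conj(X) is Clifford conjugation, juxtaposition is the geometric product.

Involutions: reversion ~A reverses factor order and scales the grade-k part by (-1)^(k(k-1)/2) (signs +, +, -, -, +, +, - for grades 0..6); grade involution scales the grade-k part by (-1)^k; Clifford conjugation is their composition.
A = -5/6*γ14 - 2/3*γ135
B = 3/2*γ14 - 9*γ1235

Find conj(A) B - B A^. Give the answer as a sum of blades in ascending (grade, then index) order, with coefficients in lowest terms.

first term: -5/4 + 6*γ2 - γ345 - 15/2*γ2345
second term: 5/4 + 6*γ2 - γ345 - 15/2*γ2345
Answer: -5/2


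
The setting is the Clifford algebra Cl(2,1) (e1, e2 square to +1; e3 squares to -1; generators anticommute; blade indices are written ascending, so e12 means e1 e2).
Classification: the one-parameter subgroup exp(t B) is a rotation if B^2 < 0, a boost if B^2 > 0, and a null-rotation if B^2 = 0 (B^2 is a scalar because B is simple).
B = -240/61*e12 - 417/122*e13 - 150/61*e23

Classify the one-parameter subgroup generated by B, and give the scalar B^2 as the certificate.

B^2 term by term: the squares give (-240/61)^2*(e12)^2 + (-417/122)^2*(e13)^2 + (-150/61)^2*(e23)^2 = 57600/3721*(-1) + 173889/14884*(+1) + 22500/3721*(+1) = 9/4 (each basis 2-blade squares to minus the product of its generators' squares); cross terms between blades sharing an index anticommute and cancel. So B^2 = 9/4.
Answer: boost, certificate B^2 = 9/4. Certificate logic: 9/4 is a conjugation-invariant scalar, so its sign fixes rotation versus boost versus null-rotation outright.


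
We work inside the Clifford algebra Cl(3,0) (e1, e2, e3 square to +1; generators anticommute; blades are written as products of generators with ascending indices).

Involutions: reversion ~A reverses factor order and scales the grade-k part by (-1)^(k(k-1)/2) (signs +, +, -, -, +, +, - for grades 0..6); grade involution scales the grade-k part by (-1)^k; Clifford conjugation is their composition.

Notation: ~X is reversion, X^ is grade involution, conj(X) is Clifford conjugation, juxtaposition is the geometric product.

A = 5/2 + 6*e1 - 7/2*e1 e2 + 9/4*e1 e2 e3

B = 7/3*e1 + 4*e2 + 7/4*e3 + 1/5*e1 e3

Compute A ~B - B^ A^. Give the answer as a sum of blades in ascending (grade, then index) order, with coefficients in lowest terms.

first term: 14 - 49/6*e1 + 1063/60*e2 + 127/40*e3 + 447/16*e1 e2 + e1 e3 + 91/20*e2 e3 - 49/8*e1 e2 e3
second term: 14 - 119/6*e1 - 137/60*e2 - 127/40*e3 - 321/16*e1 e2 - 19*e1 e3 + 91/20*e2 e3 + 49/8*e1 e2 e3
Answer: 35/3*e1 + 20*e2 + 127/20*e3 + 48*e1 e2 + 20*e1 e3 - 49/4*e1 e2 e3


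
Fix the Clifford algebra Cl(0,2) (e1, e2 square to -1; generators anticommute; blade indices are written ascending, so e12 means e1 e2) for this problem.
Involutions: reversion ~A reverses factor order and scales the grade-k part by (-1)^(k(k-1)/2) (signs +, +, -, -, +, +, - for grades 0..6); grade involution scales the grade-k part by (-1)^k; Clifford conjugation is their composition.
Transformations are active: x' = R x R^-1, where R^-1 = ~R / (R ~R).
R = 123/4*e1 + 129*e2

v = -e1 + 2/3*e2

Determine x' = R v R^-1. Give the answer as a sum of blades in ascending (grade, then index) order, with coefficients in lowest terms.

~R = 123/4*e1 + 129*e2, and R ~R = -281385/16, so R^-1 = ~R / (-281385/16).
R v = -221/4 + 299/2*e12
Answer: 8609/7215*e1 + 346/2405*e2


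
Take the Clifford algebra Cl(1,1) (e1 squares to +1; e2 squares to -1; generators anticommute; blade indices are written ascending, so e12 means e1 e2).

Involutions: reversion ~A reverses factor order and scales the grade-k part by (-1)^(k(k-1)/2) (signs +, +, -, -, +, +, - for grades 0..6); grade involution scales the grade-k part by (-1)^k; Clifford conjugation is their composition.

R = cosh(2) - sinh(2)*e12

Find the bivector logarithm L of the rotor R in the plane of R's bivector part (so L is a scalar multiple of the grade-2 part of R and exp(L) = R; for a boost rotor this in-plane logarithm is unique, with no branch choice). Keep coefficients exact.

The scalar part of R is cosh(2), which fixes the rapidity magnitude through cosh (cosh is even, so it cannot fix the sign — the bivector part carries that); dividing the bivector part by sinh of the rapidity gives the plane, and L = rapidity * plane, where the joint sign ambiguity of (rapidity, plane) cancels in the product.
Concretely: cosh(rapidity) = cosh(2) gives rapidity = ±2, and since rapidity/sinh(rapidity) is even the sign is immaterial: L = (rapidity/sinh(rapidity)) * <R>_2 = (2/sinh(2)) * <R>_2.
Answer: -2*e12


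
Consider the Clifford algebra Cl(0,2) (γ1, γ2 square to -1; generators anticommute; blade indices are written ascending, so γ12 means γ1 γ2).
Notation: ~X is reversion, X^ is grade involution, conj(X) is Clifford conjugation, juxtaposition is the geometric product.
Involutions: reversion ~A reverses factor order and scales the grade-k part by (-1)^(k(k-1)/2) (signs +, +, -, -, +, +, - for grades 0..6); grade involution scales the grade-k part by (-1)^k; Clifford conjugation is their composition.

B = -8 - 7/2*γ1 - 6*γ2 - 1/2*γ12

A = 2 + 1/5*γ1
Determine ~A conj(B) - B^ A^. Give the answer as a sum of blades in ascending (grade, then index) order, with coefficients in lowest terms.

first term: -167/10 + 27/5*γ1 + 119/10*γ2 + 11/5*γ12
second term: -153/10 + 43/5*γ1 + 121/10*γ2 + 1/5*γ12
Answer: -7/5 - 16/5*γ1 - 1/5*γ2 + 2*γ12


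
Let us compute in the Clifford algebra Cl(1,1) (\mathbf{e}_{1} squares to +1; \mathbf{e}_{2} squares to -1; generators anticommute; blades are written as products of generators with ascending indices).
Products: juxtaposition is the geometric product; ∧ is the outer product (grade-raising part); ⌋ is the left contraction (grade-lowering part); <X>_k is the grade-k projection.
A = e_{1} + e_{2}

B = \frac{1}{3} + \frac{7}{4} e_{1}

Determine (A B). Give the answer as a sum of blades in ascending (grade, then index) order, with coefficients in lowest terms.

step 1: \frac{7}{4} + \frac{1}{3} e_{1} + \frac{1}{3} e_{2} - \frac{7}{4} e_{1} e_{2}
Answer: \frac{7}{4} + \frac{1}{3} e_{1} + \frac{1}{3} e_{2} - \frac{7}{4} e_{1} e_{2}


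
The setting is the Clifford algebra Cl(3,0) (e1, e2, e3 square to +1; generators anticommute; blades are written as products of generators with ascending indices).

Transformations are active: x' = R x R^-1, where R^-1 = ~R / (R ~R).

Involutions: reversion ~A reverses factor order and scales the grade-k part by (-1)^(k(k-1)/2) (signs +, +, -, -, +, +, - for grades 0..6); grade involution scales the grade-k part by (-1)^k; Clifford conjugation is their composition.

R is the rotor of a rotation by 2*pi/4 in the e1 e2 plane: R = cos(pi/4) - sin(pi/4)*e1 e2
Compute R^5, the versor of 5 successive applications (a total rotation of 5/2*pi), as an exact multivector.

Rotor phase runs at HALF the rotation angle; powers of one rotor simply add phase, so after 5 steps in e1 e2 the phase is 5*pi/4 = 5*pi/4 and R^5 = cos(5*pi/4) - sin(5*pi/4)*e1 e2.
cos(5*pi/4) = -sqrt(2)/2 and sin(5*pi/4) = -sqrt(2)/2, so R^5 = -sqrt(2)/2 + sqrt(2)/2*e1 e2. The net rotation is 1/2*pi (after discarding 1 full turn, each of which contributes a factor -1 to the rotor); the rotor keeps the half-angle phase exactly.
Answer: -sqrt(2)/2 + sqrt(2)/2*e1 e2


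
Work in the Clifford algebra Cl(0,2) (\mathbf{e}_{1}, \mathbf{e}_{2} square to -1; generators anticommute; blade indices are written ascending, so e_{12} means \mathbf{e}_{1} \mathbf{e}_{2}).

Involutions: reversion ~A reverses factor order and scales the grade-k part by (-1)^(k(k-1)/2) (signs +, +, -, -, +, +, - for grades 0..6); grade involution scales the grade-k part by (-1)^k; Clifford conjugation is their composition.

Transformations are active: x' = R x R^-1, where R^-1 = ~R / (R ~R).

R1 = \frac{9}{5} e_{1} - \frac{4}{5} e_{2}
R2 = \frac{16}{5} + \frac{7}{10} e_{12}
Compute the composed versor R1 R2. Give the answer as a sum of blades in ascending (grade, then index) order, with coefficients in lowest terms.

Distribute over the terms of R1 (each basis-blade product reordered to ascending indices, repeated generators contracted through their squares):
(\frac{9}{5} e_{1}) R2 = \frac{144}{25} e_{1} - \frac{63}{50} e_{2}
(-\frac{4}{5} e_{2}) R2 = -\frac{14}{25} e_{1} - \frac{64}{25} e_{2}
Summing the partial products and collecting blades:
Answer: \frac{26}{5} e_{1} - \frac{191}{50} e_{2}


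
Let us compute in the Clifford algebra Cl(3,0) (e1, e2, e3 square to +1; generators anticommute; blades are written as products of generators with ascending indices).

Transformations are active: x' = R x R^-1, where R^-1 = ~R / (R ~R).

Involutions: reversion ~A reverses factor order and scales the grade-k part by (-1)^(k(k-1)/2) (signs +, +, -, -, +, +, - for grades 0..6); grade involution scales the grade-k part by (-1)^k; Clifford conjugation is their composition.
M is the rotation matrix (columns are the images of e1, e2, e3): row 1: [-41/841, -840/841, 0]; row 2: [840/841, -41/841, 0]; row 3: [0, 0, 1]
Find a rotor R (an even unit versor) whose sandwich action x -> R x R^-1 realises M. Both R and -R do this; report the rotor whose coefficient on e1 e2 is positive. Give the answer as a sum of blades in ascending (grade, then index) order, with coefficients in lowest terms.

Method: write R = a + b12*e1 e2 + b13*e1 e3 + b23*e2 e3 with a^2 + b12^2 + b13^2 + b23^2 = 1 (so R^-1 = ~R). Expanding the columns R e_j ~R gives tr M = 4a^2 - 1 and, from the antisymmetric part, M21 - M12 = -4a*b12, M13 - M31 = 4a*b13, M32 - M23 = -4a*b23.
Here tr M = 759/841, so a^2 = (1 + tr M)/4 = 400/841 and a = ±20/29. Taking a = 20/29: M21 - M12 = 1680/841, M13 - M31 = 0, M32 - M23 = 0, giving b12 = -21/29, b13 = 0, b23 = 0, i.e. R = 20/29 - 21/29*e1 e2.
Its e1 e2 coefficient is negative, so report the other preimage -R.
Answer: -20/29 + 21/29*e1 e2. Key observation: the double cover Spin(3) -> SO(3) sends R and -R to the same matrix (trace 759/841 here), so the stated sign of the e1 e2 coefficient is what selects one sheet.


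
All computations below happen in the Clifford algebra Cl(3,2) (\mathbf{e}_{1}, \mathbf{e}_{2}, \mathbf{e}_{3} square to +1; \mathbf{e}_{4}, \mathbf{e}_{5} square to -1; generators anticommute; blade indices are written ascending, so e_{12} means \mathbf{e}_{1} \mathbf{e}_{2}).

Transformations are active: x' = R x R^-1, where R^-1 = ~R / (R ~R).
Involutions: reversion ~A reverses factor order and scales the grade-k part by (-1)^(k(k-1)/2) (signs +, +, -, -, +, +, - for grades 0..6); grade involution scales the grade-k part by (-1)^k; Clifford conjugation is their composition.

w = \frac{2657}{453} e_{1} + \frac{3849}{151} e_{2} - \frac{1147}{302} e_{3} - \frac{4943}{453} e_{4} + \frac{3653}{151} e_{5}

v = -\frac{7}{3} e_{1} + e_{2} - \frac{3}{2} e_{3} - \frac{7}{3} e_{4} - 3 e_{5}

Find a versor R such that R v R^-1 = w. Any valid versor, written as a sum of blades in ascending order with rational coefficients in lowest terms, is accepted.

The midline construction: v and w both square to -\frac{23}{4}, so reflecting in their sum \frac{1600}{453} e_{1} + \frac{4000}{151} e_{2} - \frac{800}{151} e_{3} - \frac{2000}{151} e_{4} + \frac{3200}{151} e_{5} exchanges them.
Answer: \frac{1600}{453} e_{1} + \frac{4000}{151} e_{2} - \frac{800}{151} e_{3} - \frac{2000}{151} e_{4} + \frac{3200}{151} e_{5}


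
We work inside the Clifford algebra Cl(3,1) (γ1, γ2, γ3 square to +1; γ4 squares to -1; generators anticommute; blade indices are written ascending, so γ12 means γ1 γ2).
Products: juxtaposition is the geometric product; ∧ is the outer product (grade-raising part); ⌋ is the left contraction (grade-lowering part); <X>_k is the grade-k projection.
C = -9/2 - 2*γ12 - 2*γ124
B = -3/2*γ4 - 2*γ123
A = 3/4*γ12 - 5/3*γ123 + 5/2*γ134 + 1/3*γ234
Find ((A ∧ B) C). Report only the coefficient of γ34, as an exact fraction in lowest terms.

step 1: -9/8*γ124 + 5/2*γ1234
step 2: 9/4 - 5*γ3 - 9/4*γ4 + 5*γ34 + 81/16*γ124 - 45/4*γ1234
Answer: 5


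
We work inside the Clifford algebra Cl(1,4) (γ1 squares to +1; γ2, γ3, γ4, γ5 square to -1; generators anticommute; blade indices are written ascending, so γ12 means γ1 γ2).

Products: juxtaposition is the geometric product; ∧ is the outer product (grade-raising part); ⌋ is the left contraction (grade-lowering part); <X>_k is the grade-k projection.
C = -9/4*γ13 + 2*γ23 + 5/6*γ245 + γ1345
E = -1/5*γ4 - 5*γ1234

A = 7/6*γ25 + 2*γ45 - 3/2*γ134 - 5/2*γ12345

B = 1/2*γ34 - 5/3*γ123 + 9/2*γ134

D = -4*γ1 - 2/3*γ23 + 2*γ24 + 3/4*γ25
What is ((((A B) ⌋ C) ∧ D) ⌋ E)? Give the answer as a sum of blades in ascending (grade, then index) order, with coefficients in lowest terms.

step 1: 27/4 + 3/4*γ1 + 5/2*γ24 + 45/4*γ25 + γ35 - 25/6*γ45 + 5/4*γ125 + 197/18*γ135 + 7/12*γ2345 + 23/12*γ12345
step 2: 125/36*γ2 - 27/16*γ3 + 1463/72*γ4 - 25/12*γ5 - 529/48*γ13 + γ14 + 27/2*γ23 + 45/8*γ245 + 3/4*γ345 + 27/4*γ1345
step 3: 125/9*γ12 - 27/4*γ13 + 1463/18*γ14 - 25/3*γ15 - 54*γ123 - 2197/216*γ234 + 1529/576*γ235 - 621/32*γ245 + 171/8*γ1234 + 529/64*γ1235 + 87/4*γ1245 + 3*γ1345
step 4: 855/8 - 10985/216*γ1 - 270*γ4 - 7315/18*γ23 - 135/4*γ24 - 625/9*γ34
Answer: 855/8 - 10985/216*γ1 - 270*γ4 - 7315/18*γ23 - 135/4*γ24 - 625/9*γ34


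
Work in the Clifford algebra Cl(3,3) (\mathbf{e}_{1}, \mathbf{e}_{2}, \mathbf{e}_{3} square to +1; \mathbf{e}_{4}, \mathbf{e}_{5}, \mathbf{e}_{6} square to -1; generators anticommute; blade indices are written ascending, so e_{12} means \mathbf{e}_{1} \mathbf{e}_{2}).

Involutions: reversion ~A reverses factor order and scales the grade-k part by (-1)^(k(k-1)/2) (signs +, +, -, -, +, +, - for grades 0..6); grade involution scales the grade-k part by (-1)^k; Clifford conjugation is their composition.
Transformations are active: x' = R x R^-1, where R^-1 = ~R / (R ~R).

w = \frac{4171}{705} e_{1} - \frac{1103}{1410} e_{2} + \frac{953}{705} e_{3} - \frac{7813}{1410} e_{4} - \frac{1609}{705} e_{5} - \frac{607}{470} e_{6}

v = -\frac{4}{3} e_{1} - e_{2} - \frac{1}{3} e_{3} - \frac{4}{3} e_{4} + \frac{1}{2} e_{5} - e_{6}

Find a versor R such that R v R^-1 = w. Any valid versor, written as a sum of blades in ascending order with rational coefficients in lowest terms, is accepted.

Reasoning: v^2 = w^2 = -\frac{5}{36} since conjugation preserves the quadratic form; R = v + w = \frac{1077}{235} e_{1} - \frac{2513}{1410} e_{2} + \frac{718}{705} e_{3} - \frac{3231}{470} e_{4} - \frac{2513}{1410} e_{5} - \frac{1077}{470} e_{6} is then valid when invertible, keeping its own part and reversing (v - w)/2.
Answer: \frac{1077}{235} e_{1} - \frac{2513}{1410} e_{2} + \frac{718}{705} e_{3} - \frac{3231}{470} e_{4} - \frac{2513}{1410} e_{5} - \frac{1077}{470} e_{6}


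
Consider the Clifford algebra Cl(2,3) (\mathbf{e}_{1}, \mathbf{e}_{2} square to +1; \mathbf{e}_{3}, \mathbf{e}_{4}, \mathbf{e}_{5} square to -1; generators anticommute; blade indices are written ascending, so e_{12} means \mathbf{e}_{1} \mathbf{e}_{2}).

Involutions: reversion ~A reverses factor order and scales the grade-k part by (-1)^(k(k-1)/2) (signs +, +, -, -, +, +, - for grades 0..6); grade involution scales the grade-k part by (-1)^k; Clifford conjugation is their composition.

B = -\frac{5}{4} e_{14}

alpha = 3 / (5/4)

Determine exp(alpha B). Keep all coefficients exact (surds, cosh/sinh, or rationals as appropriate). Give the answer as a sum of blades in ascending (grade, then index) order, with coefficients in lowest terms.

B^2 = (-\frac{5}{4})^2*(e_{14})^2 = \frac{25}{16}*(+1) = \frac{25}{16} (a basis 2-blade squares to minus the product of its generators' squares).
B^2 = \frac{25}{16} — B^2 > 0, so the exponential closes hyperbolically: l = \frac{5}{4}, alpha*l = 3, so exp(alpha B) = cosh(3) + (sinh(3)/(\frac{5}{4}))*B = \cosh{\left(3 \right)} + (\frac{4 \sinh{\left(3 \right)}}{5})*B.
Answer: \cosh{\left(3 \right)} - \sinh{\left(3 \right)} e_{14}


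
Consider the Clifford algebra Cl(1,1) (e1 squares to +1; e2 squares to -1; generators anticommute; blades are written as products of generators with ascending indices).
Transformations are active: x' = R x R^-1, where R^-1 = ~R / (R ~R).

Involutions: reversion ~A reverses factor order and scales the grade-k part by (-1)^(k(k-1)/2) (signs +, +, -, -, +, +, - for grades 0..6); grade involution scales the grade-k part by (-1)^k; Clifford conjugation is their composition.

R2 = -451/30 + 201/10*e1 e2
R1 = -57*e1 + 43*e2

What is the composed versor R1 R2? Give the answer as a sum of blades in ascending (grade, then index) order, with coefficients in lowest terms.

Distribute over the terms of R1 (each basis-blade product reordered to ascending indices, repeated generators contracted through their squares):
(-57*e1) R2 = 8569/10*e1 - 11457/10*e2
(43*e2) R2 = 8643/10*e1 - 19393/30*e2
Summing the partial products and collecting blades:
Answer: 8606/5*e1 - 26882/15*e2


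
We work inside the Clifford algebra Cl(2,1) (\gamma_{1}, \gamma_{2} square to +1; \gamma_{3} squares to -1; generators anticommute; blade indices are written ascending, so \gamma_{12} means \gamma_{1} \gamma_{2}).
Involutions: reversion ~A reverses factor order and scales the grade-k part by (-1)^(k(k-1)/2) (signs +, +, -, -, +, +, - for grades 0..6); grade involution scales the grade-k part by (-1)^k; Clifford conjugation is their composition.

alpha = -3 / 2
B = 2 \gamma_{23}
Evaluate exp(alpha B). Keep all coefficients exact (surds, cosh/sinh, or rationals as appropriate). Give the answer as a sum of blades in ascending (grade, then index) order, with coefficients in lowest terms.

B^2 = (2)^2*(\gamma_{23})^2 = 4*(+1) = 4 (a basis 2-blade squares to minus the product of its generators' squares).
B^2 = 4 — a positive square means the series sums to a boost: l = 2, alpha*l = -3, so exp(alpha B) = cosh(-3) + (sinh(-3)/2)*B = \cosh{\left(3 \right)} + (- \frac{\sinh{\left(3 \right)}}{2})*B.
Answer: \cosh{\left(3 \right)} - \sinh{\left(3 \right)} \gamma_{23}


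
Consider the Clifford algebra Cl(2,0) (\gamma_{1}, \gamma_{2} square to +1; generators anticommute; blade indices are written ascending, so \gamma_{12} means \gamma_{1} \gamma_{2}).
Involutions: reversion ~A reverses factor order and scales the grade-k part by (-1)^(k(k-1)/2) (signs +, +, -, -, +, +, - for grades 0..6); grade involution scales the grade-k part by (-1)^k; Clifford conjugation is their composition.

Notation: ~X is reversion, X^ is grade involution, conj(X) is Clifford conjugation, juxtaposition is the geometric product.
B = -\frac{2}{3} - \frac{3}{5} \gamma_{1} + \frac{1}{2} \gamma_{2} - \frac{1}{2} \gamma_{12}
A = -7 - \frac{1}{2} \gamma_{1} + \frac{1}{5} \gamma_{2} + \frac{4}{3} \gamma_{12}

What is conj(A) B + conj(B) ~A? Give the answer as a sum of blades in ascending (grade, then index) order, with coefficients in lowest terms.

first term: \frac{18}{5} + \frac{31}{10} \gamma_{1} - \frac{53}{12} \gamma_{2} + \frac{4067}{900} \gamma_{12}
second term: \frac{74}{15} - \frac{133}{30} \gamma_{1} + \frac{169}{60} \gamma_{2} - \frac{2467}{900} \gamma_{12}
Answer: \frac{128}{15} - \frac{4}{3} \gamma_{1} - \frac{8}{5} \gamma_{2} + \frac{16}{9} \gamma_{12}


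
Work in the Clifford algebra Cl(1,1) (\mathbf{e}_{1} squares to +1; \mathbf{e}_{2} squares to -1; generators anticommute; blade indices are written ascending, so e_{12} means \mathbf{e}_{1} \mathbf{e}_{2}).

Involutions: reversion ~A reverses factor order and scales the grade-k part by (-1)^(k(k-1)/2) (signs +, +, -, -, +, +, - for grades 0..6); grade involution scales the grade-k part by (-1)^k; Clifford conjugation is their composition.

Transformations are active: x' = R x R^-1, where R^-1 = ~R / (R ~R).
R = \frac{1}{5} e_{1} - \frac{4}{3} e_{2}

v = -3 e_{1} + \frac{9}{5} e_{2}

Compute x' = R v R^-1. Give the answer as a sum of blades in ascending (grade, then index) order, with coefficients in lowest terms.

~R = \frac{1}{5} e_{1} - \frac{4}{3} e_{2}, and R ~R = -\frac{391}{225}, so R^-1 = ~R / (-\frac{391}{225}).
R v = \frac{9}{5} - \frac{91}{25} e_{12}
Answer: \frac{1011}{391} e_{1} + \frac{1881}{1955} e_{2}


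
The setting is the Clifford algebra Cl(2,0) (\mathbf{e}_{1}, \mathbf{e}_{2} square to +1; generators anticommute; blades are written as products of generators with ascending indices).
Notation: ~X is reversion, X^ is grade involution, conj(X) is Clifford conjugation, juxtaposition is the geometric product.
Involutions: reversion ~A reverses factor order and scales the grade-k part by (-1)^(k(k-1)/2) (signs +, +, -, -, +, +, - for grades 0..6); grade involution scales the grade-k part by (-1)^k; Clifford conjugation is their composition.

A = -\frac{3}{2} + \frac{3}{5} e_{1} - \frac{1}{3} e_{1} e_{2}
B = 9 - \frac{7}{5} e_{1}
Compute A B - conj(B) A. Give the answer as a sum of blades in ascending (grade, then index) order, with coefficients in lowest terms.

first term: -\frac{717}{50} + \frac{15}{2} e_{1} - \frac{7}{15} e_{2} - 3 e_{1} e_{2}
second term: -\frac{633}{50} + \frac{33}{10} e_{1} - \frac{7}{15} e_{2} - 3 e_{1} e_{2}
Answer: -\frac{42}{25} + \frac{21}{5} e_{1}


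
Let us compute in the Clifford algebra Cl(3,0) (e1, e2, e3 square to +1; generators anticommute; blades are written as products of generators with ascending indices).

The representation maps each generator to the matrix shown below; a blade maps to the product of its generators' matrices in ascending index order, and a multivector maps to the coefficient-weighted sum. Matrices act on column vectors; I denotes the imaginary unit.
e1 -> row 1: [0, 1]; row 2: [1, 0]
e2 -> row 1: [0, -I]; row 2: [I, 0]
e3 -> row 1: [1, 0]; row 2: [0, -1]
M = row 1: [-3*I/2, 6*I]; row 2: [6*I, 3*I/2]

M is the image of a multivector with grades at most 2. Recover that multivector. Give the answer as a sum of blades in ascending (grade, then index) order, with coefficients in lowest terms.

Method: 1, rho(e1), rho(e2), rho(e3) form a trace-orthogonal basis of the 2x2 complex matrices (tr(X Y) = 2 if X = Y, else 0), so M = m0*1 + m1*rho(e1) + m2*rho(e2) + m3*rho(e3) with m0 = tr(M)/2 = 0, m1 = tr(M rho(e1))/2 = 6*I, m2 = tr(M rho(e2))/2 = 0, m3 = tr(M rho(e3))/2 = -3*I/2.
Multiplying table entries, the bivector images are rho(e1 e2) = I*rho(e3), rho(e1 e3) = -I*rho(e2), rho(e2 e3) = I*rho(e1); with real blade coefficients the real parts of m0..m3 are the coefficients of 1, e1, e2, e3 and the imaginary parts give the bivectors (e2 e3: Im m1, e1 e3: -Im m2, e1 e2: Im m3).
Answer: -3/2*e1 e2 + 6*e2 e3


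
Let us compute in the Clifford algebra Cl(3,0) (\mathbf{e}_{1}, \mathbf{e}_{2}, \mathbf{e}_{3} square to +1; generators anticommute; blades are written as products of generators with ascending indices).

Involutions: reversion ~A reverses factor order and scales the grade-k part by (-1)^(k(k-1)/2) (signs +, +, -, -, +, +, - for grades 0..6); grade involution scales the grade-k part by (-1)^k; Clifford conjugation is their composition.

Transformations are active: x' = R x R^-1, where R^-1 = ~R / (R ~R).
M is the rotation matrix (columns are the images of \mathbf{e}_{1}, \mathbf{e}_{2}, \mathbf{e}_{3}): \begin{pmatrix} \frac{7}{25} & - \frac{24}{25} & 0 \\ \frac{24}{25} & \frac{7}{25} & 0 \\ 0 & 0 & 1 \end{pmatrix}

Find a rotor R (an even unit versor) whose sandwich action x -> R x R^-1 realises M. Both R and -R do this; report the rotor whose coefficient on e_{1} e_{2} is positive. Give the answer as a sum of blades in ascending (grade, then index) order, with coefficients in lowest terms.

Method: write R = a + b12*e_{1} e_{2} + b13*e_{1} e_{3} + b23*e_{2} e_{3} with a^2 + b12^2 + b13^2 + b23^2 = 1 (so R^-1 = ~R). Expanding the columns R e_j ~R gives tr M = 4a^2 - 1 and, from the antisymmetric part, M21 - M12 = -4a*b12, M13 - M31 = 4a*b13, M32 - M23 = -4a*b23.
Here tr M = \frac{39}{25}, so a^2 = (1 + tr M)/4 = \frac{16}{25} and a = ±\frac{4}{5}. Taking a = \frac{4}{5}: M21 - M12 = \frac{48}{25}, M13 - M31 = 0, M32 - M23 = 0, giving b12 = -\frac{3}{5}, b13 = 0, b23 = 0, i.e. R = \frac{4}{5} - \frac{3}{5} e_{1} e_{2}.
Its e_{1} e_{2} coefficient is negative, so report the other preimage -R.
Answer: -\frac{4}{5} + \frac{3}{5} e_{1} e_{2}. Note: both R and -R realise this M (trace \frac{39}{25}); the covering map identifies them, and the e_{1} e_{2}-coefficient sign is the tie-breaker.


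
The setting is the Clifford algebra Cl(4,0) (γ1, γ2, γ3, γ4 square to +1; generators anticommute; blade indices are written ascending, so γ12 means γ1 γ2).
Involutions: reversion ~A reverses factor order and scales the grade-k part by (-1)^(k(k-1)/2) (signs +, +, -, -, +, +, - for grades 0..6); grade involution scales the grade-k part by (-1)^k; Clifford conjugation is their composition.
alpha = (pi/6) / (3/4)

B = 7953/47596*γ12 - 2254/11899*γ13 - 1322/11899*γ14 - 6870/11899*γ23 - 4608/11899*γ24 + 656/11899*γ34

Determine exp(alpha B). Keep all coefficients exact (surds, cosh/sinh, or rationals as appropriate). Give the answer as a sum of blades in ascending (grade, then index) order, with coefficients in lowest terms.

B^2 term by term: the squares give (7953/47596)^2*(γ12)^2 + (-2254/11899)^2*(γ13)^2 + (-1322/11899)^2*(γ14)^2 + (-6870/11899)^2*(γ23)^2 + (-4608/11899)^2*(γ24)^2 + (656/11899)^2*(γ34)^2 = 63250209/2265379216*(-1) + 5080516/141586201*(-1) + 1747684/141586201*(-1) + 47196900/141586201*(-1) + 21233664/141586201*(-1) + 430336/141586201*(-1) = -9/16 (each basis 2-blade squares to minus the product of its generators' squares); cross terms between blades sharing an index anticommute and cancel; the commuting (index-disjoint) pairs give grade-4 terms 2*c*c'*(blade product), which cancel blade by blade — γ1234: 2608584/141586201 - 20772864/141586201 + 18164280/141586201 = 0 — confirming B is simple. So B^2 = -9/16.
B^2 = -9/16 — circular case — the even/odd split gives cos and sin: l = 3/4, alpha*l = pi/6, so exp(alpha B) = cos(pi/6) + (sin(pi/6)/(3/4))*B = sqrt(3)/2 + (2/3)*B.
Answer: sqrt(3)/2 + 2651/23798*γ12 - 4508/35697*γ13 - 2644/35697*γ14 - 4580/11899*γ23 - 3072/11899*γ24 + 1312/35697*γ34


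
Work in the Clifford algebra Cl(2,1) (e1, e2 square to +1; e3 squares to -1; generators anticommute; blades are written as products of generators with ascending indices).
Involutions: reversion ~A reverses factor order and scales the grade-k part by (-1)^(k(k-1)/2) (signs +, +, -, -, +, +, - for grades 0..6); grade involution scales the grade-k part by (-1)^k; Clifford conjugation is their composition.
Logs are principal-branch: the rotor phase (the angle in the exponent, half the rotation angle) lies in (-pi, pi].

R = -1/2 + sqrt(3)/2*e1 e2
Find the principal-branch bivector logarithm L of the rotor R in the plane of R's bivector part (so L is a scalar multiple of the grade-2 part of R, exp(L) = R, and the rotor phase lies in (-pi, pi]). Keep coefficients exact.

The scalar part of R is -1/2, which fixes the principal-branch rotor phase; the unit plane is then the bivector part divided by the sine of that phase, and L is that plane scaled by the phase.
Concretely: cos(phase) = -1/2 gives phase = ±2*pi/3, and since phase/sin(phase) is even the sign is immaterial: L = (phase/sin(phase)) * <R>_2 = (4*sqrt(3)*pi/9) * <R>_2.
Answer: 2*pi/3*e1 e2


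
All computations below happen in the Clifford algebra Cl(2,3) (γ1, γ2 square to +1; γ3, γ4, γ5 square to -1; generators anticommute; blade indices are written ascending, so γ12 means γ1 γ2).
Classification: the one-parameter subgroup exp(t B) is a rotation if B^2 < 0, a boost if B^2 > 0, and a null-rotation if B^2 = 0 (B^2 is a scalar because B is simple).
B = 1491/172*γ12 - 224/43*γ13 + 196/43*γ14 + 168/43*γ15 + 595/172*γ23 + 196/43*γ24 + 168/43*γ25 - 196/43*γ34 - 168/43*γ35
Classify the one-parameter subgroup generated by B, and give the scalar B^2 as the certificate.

B^2 term by term: the squares give (1491/172)^2*(γ12)^2 + (-224/43)^2*(γ13)^2 + (196/43)^2*(γ14)^2 + (168/43)^2*(γ15)^2 + (595/172)^2*(γ23)^2 + (196/43)^2*(γ24)^2 + (168/43)^2*(γ25)^2 + (-196/43)^2*(γ34)^2 + (-168/43)^2*(γ35)^2 = 2223081/29584*(-1) + 50176/1849*(+1) + 38416/1849*(+1) + 28224/1849*(+1) + 354025/29584*(+1) + 38416/1849*(+1) + 28224/1849*(+1) + 38416/1849*(-1) + 28224/1849*(-1) = 0 (each basis 2-blade squares to minus the product of its generators' squares); cross terms between blades sharing an index anticommute and cancel; the commuting (index-disjoint) pairs give grade-4 terms 2*c*c'*(blade product), which cancel blade by blade — γ1234: -146118/1849 + 87808/1849 + 58310/1849 = 0; γ1235: -125244/1849 + 75264/1849 + 49980/1849 = 0; γ1245: -65856/1849 + 65856/1849 = 0; γ1345: 65856/1849 - 65856/1849 = 0; γ2345: 65856/1849 - 65856/1849 = 0 — confirming B is simple. So B^2 = 0.
Answer: null-rotation, certificate B^2 = 0. The class reads off the invariant scalar 0 directly.


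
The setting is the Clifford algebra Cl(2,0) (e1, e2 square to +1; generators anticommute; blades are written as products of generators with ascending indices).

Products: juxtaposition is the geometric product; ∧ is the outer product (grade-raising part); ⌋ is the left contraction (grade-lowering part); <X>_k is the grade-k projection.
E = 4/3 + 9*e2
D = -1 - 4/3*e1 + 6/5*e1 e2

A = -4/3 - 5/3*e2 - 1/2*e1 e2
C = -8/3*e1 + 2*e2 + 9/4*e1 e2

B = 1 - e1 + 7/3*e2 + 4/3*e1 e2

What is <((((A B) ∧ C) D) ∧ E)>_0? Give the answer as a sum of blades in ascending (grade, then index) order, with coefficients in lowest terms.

step 1: -41/9 + 43/18*e1 - 95/18*e2 - 71/18*e1 e2
step 2: 328/27*e1 - 82/9*e2 - 2111/108*e1 e2
step 3: 5879/810 - 164/135*e1 - 961/405*e2 + 799/108*e1 e2
step 4: 11758/1215 - 656/405*e1 + 30209/486*e2 - 433/405*e1 e2
step 5: 11758/1215
Answer: 11758/1215
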